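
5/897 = 5/897 = 0.01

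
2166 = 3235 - 1069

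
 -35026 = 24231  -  59257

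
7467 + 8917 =16384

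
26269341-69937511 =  - 43668170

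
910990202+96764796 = 1007754998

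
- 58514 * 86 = -5032204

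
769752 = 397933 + 371819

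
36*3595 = 129420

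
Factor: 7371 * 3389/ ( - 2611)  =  -3568617/373 = - 3^4*13^1  *  373^(  -  1 ) * 3389^1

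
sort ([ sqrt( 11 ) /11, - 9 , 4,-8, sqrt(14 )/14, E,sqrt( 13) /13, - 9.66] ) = [ - 9.66, - 9,-8 , sqrt( 14)/14, sqrt( 13 )/13, sqrt( 11)/11 , E,4]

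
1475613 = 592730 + 882883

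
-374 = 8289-8663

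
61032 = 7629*8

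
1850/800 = 2  +  5/16= 2.31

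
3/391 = 3/391 =0.01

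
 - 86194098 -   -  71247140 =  - 14946958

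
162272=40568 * 4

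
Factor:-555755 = -5^1*41^1*2711^1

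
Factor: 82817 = 7^1*11831^1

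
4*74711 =298844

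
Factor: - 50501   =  -11^1*4591^1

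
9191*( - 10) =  - 91910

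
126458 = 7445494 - 7319036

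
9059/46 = 9059/46 = 196.93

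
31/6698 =31/6698 = 0.00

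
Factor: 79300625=5^4*181^1 * 701^1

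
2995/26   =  115 + 5/26 = 115.19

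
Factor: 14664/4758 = 188/61 = 2^2*47^1*61^( - 1)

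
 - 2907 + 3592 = 685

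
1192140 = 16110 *74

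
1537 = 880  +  657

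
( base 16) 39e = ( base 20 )266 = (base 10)926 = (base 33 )S2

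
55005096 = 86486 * 636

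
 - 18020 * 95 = - 1711900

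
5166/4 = 2583/2 = 1291.50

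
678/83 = 8 + 14/83 = 8.17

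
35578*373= 13270594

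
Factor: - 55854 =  - 2^1*3^2*29^1 * 107^1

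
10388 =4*2597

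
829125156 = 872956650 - 43831494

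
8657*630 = 5453910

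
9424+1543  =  10967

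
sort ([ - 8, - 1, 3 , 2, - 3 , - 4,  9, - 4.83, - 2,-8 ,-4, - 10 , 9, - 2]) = [ - 10, - 8, - 8, - 4.83, - 4, - 4 , - 3, - 2, - 2, -1,2 , 3,9,  9] 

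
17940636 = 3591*4996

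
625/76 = 625/76 = 8.22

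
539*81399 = 43874061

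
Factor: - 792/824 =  - 99/103 = - 3^2*  11^1 * 103^ ( - 1) 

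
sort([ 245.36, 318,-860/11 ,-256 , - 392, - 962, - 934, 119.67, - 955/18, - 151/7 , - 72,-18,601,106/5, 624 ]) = [ - 962, - 934, - 392,  -  256, - 860/11 , - 72, - 955/18, - 151/7, - 18, 106/5, 119.67,  245.36,318,601 , 624]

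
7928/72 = 110 + 1/9=110.11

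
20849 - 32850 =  - 12001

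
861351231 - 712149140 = 149202091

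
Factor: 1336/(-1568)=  - 167/196 = -2^( - 2) * 7^( - 2)*167^1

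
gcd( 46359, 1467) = 9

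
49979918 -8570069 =41409849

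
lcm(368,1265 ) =20240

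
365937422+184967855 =550905277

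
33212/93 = 357 + 11/93=357.12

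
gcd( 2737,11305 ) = 119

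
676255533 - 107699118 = 568556415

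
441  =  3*147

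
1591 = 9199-7608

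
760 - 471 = 289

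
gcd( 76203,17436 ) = 3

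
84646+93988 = 178634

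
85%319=85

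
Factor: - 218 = -2^1 *109^1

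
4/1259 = 4/1259 = 0.00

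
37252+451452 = 488704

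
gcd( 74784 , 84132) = 9348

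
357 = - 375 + 732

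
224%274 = 224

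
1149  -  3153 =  - 2004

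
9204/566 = 4602/283 = 16.26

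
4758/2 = 2379 = 2379.00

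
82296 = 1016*81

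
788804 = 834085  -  45281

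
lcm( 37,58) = 2146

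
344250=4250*81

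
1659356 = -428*( - 3877)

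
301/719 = 301/719 =0.42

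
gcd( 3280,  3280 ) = 3280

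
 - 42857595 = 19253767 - 62111362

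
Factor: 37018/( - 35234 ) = -83/79 =-  79^(-1)*83^1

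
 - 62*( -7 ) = 434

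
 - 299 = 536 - 835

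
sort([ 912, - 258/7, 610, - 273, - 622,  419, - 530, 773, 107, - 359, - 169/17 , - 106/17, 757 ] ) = [ - 622,-530, - 359, - 273,-258/7, - 169/17, - 106/17,107,419,  610,757,773,912 ]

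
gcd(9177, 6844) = 1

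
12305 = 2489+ 9816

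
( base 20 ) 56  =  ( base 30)3g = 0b1101010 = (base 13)82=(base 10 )106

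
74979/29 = 2585 + 14/29 =2585.48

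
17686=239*74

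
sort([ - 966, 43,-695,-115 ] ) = [ - 966, -695,-115, 43]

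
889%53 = 41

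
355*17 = 6035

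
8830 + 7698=16528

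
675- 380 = 295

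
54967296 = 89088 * 617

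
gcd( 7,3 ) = 1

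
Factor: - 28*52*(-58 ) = 84448 = 2^5*7^1*13^1*29^1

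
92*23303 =2143876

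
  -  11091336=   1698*(-6532)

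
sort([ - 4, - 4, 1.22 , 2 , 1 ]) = [ - 4, - 4,1,1.22,  2 ]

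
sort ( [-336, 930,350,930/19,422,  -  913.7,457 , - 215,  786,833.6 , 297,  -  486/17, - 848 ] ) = [ - 913.7,  -  848,-336, - 215,  -  486/17,930/19,297, 350,422,457 , 786,  833.6,930 ]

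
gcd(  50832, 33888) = 16944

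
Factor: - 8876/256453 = - 2^2 * 7^1*809^ (-1)=- 28/809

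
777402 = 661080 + 116322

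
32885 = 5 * 6577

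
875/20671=125/2953 = 0.04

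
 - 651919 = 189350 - 841269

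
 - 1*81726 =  - 81726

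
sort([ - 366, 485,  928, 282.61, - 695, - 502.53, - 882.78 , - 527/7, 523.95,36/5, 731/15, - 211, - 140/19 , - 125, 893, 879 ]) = [ - 882.78, -695, - 502.53, - 366, - 211, - 125, - 527/7,-140/19, 36/5,731/15, 282.61,485,523.95,879, 893,928]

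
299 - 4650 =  - 4351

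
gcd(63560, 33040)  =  280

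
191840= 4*47960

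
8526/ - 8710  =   - 1+92/4355 = -0.98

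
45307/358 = 45307/358 = 126.56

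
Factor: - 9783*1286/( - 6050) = 3^2 * 5^(  -  2)*11^(-2 )*643^1*1087^1 = 6290469/3025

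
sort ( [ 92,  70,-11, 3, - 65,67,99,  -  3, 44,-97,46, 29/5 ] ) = [-97,-65,-11,  -  3, 3, 29/5,44,46, 67,70,92,99 ]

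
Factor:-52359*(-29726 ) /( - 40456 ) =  - 2^(-2 ) *3^1*13^(-1)*31^1*89^1*167^1*389^(-1 )*563^1 = - 778211817/20228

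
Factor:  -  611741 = - 13^1*47057^1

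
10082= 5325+4757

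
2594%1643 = 951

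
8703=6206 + 2497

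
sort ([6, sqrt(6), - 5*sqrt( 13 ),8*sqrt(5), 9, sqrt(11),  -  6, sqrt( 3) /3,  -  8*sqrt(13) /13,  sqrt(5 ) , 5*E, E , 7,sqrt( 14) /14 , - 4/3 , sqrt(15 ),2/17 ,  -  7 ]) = [- 5*sqrt(13),  -  7, -6,-8*sqrt( 13) /13,  -  4/3, 2/17,sqrt( 14 ) /14,sqrt( 3) /3,sqrt( 5),sqrt( 6 ) , E  ,  sqrt( 11),sqrt(15 ),6,7,9,5*E,8*sqrt( 5)] 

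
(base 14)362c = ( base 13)43BA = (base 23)hji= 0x24e8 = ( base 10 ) 9448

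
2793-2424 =369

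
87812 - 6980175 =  - 6892363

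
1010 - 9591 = -8581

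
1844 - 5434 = - 3590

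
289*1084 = 313276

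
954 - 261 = 693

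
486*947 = 460242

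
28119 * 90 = 2530710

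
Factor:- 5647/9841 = - 13^(  -  1)*757^( -1 ) * 5647^1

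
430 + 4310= 4740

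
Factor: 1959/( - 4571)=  - 3/7 = - 3^1*7^( - 1 )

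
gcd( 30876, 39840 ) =996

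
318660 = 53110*6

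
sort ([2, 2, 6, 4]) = [2, 2, 4,6]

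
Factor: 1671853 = 101^1*16553^1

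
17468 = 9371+8097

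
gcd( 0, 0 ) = 0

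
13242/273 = 48 + 46/91 = 48.51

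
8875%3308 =2259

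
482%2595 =482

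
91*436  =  39676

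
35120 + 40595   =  75715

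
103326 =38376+64950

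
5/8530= 1/1706  =  0.00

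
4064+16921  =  20985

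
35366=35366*1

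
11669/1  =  11669 = 11669.00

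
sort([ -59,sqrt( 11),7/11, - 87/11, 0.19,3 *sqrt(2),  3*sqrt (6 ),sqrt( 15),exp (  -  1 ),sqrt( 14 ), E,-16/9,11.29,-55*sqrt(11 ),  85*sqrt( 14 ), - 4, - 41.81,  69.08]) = [-55 *sqrt(11 ), - 59, - 41.81,  -  87/11, - 4, - 16/9,0.19,exp (-1), 7/11,E, sqrt(11) , sqrt(14), sqrt(15),3*sqrt(2 ),3*sqrt(6),11.29,  69.08,85  *sqrt(14 )]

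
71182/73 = 975+7/73 = 975.10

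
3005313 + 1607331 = 4612644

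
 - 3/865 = -1 + 862/865 = - 0.00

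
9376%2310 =136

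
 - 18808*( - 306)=5755248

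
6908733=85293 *81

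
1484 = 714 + 770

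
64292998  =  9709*6622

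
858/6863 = 858/6863 = 0.13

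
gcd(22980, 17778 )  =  6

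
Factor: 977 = 977^1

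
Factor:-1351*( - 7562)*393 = 4014990966 = 2^1 *3^1 * 7^1*19^1*131^1*193^1*199^1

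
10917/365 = 29 + 332/365 = 29.91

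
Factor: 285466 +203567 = 489033 = 3^2*67^1*811^1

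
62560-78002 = -15442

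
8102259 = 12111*669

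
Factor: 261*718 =187398 = 2^1*3^2*29^1*359^1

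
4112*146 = 600352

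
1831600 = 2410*760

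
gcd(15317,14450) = 289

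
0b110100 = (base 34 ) 1I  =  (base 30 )1m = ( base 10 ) 52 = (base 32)1k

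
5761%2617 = 527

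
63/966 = 3/46 = 0.07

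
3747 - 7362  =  - 3615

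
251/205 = 1 + 46/205 = 1.22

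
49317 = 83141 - 33824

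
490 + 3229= 3719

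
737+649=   1386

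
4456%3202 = 1254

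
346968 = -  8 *( - 43371)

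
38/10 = 3 + 4/5 = 3.80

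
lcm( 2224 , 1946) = 15568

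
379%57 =37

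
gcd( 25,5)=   5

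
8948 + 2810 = 11758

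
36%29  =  7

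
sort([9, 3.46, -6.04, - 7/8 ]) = [ - 6.04, - 7/8,3.46,  9 ]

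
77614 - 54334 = 23280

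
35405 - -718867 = 754272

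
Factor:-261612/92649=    - 87204/30883  =  - 2^2*3^1*13^2*43^1 * 89^( - 1)*347^( - 1)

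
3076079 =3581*859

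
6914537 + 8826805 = 15741342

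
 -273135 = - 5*54627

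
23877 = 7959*3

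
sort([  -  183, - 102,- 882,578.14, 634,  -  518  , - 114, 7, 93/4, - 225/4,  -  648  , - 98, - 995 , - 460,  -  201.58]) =[-995,  -  882,  -  648, - 518,- 460, - 201.58,-183, - 114,-102, - 98, - 225/4,7,93/4,578.14 , 634]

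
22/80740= 1/3670  =  0.00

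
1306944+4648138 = 5955082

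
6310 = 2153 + 4157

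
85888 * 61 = 5239168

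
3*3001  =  9003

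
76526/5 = 15305+1/5 = 15305.20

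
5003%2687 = 2316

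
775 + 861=1636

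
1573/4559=1573/4559  =  0.35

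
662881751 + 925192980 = 1588074731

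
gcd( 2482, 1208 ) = 2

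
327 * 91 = 29757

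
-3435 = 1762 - 5197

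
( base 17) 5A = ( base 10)95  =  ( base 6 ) 235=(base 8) 137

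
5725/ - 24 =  -5725/24 = - 238.54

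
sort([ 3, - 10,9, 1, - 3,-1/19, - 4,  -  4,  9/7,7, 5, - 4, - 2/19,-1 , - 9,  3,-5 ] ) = [ - 10,  -  9,-5, - 4, - 4 , - 4 , - 3, - 1, - 2/19, - 1/19,1, 9/7, 3, 3, 5,7, 9] 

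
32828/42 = 16414/21  =  781.62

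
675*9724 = 6563700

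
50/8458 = 25/4229 = 0.01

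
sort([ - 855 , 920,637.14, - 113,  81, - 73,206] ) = [-855, - 113,-73,81,206,637.14, 920] 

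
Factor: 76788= 2^2*3^5*79^1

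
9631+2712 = 12343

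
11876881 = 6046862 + 5830019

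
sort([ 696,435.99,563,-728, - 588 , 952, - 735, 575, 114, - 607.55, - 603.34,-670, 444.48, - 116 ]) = [ - 735,-728,  -  670, - 607.55,  -  603.34, - 588, - 116,  114,  435.99,444.48,563,  575,  696 , 952 ]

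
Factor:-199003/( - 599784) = 2^(-3)*3^( - 1)*7^1 *67^ ( - 1)*373^( - 1)*28429^1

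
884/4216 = 13/62 = 0.21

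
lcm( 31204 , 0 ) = 0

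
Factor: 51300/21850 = 2^1*3^3*23^( - 1 ) = 54/23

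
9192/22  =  4596/11 = 417.82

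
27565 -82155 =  - 54590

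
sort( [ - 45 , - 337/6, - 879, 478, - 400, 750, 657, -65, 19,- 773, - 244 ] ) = [ - 879, - 773, -400,-244,  -  65,-337/6, - 45,19, 478, 657,750]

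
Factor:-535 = - 5^1*107^1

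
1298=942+356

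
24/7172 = 6/1793 = 0.00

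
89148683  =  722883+88425800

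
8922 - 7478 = 1444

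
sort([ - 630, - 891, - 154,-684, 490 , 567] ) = [-891, - 684,  -  630,-154,490,567] 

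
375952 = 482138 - 106186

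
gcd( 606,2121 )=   303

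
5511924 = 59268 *93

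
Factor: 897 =3^1*13^1*23^1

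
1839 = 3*613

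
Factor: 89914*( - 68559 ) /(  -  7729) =6164413926/7729 = 2^1*3^1 * 11^1*59^( - 1)*61^1*67^1*131^ ( - 1)*22853^1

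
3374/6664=241/476= 0.51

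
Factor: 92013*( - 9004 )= - 2^2*3^1*2251^1*30671^1 = -  828485052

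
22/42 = 11/21= 0.52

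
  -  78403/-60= 1306 + 43/60 =1306.72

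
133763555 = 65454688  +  68308867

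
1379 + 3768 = 5147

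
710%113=32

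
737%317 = 103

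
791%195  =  11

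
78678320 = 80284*980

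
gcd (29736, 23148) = 36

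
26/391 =26/391 = 0.07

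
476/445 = 476/445 = 1.07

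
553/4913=553/4913 = 0.11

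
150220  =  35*4292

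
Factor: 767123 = 7^1*109589^1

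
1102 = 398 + 704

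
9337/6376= 1  +  2961/6376=   1.46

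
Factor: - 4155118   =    -  2^1 * 11^1*188869^1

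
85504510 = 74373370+11131140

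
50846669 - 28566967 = 22279702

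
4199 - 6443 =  - 2244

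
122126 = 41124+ 81002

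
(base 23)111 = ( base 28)JL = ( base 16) 229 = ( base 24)n1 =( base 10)553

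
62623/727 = 86 + 101/727 = 86.14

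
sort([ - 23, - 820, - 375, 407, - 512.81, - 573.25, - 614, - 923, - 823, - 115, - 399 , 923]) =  [ - 923, - 823,-820, - 614 , - 573.25, - 512.81, - 399, - 375 , - 115,  -  23,407, 923]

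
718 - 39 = 679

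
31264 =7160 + 24104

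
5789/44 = 131 + 25/44 = 131.57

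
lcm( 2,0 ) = 0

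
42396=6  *7066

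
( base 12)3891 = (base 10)6445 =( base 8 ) 14455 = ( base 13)2C1A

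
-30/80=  - 3/8= -  0.38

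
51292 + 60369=111661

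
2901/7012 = 2901/7012 = 0.41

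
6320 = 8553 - 2233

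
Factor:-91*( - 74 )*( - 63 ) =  - 424242  =  - 2^1*3^2*7^2*13^1*37^1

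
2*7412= 14824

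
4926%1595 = 141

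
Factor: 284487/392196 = 589/812 =2^( - 2 ) * 7^(-1)*19^1*29^ ( - 1)*31^1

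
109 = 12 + 97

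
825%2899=825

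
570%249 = 72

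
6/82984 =3/41492 = 0.00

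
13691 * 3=41073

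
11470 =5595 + 5875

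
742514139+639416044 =1381930183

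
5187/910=57/10 = 5.70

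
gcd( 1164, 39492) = 12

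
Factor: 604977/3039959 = 3^1*13^( - 1 )*379^( - 1 )* 421^1 * 479^1*617^( - 1)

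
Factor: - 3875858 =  - 2^1*7^1*276847^1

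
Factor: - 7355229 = - 3^1 * 7^1*350249^1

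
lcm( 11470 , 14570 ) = 539090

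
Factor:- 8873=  - 19^1*467^1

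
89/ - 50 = - 89/50 = -1.78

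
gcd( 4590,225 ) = 45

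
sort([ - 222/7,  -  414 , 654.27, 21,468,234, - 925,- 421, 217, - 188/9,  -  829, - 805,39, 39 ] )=[ - 925,  -  829, - 805, - 421, - 414, -222/7,-188/9,21,39,39, 217 , 234,468,654.27 ]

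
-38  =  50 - 88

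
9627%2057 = 1399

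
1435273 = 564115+871158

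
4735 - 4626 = 109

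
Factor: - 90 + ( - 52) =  - 2^1*71^1 = - 142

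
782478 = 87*8994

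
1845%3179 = 1845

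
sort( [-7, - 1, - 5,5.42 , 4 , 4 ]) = [-7, -5, - 1,4, 4, 5.42 ]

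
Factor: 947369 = 947369^1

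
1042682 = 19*54878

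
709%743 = 709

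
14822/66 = 224  +  19/33 = 224.58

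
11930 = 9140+2790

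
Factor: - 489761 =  - 489761^1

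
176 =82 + 94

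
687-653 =34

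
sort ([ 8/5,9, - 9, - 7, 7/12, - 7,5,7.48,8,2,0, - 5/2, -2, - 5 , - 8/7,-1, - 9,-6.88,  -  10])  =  [ - 10,- 9,  -  9,-7, - 7,-6.88,  -  5, - 5/2, - 2, - 8/7,-1, 0,7/12,8/5,2,5,7.48, 8,9 ] 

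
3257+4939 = 8196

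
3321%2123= 1198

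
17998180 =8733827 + 9264353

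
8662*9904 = 85788448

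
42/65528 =21/32764  =  0.00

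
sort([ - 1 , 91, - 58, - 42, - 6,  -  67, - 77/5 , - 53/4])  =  [ - 67,-58, - 42, - 77/5, - 53/4,-6, - 1,91 ] 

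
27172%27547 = 27172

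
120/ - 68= - 30/17 = - 1.76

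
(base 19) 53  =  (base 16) 62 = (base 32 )32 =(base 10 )98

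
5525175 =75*73669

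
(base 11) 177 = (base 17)C1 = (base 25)85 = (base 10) 205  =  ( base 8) 315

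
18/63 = 2/7 = 0.29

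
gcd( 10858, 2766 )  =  2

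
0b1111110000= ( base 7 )2640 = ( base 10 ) 1008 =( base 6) 4400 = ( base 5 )13013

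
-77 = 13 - 90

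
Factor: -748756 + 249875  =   - 498881^1 = - 498881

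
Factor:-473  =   - 11^1 * 43^1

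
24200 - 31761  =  -7561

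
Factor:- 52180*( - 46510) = 2^3*5^2*2609^1 * 4651^1 =2426891800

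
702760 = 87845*8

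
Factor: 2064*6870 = 2^5*3^2*5^1 * 43^1*229^1 = 14179680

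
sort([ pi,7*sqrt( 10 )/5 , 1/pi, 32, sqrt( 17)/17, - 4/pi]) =[ - 4/pi,sqrt(17 ) /17, 1/pi,pi, 7*sqrt( 10 )/5,32 ]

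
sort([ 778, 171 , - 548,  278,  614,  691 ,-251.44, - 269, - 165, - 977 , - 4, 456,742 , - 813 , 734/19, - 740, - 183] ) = [ - 977, - 813 , - 740, - 548,-269, - 251.44 , - 183, - 165, - 4 , 734/19,  171, 278,456, 614,691,742 , 778 ]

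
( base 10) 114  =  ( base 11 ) a4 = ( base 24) 4I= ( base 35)39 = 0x72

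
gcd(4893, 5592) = 699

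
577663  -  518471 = 59192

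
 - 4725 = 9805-14530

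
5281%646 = 113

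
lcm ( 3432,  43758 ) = 175032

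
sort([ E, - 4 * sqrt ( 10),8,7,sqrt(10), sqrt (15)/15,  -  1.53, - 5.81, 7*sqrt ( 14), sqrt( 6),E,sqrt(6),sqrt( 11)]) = [ - 4 * sqrt( 10), - 5.81, - 1.53,sqrt ( 15)/15,sqrt( 6),sqrt( 6), E, E,sqrt( 10), sqrt ( 11),7, 8,7*sqrt (14 ) ] 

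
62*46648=2892176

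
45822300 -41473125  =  4349175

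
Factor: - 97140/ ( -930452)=24285/232613 = 3^1*5^1*457^( - 1 ) *509^( - 1)*1619^1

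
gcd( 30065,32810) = 5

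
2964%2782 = 182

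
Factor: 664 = 2^3 * 83^1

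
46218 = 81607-35389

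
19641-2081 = 17560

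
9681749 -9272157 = 409592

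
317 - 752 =-435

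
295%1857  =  295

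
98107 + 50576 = 148683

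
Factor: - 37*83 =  - 3071 = - 37^1*83^1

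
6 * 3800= 22800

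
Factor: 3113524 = 2^2 * 547^1*1423^1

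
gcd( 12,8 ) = 4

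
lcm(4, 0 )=0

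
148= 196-48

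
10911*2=21822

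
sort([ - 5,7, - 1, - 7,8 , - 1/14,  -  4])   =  [ - 7,-5,-4, - 1,  -  1/14,7,8]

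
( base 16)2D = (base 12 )39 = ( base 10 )45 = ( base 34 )1B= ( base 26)1J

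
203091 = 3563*57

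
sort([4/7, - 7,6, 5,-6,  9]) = [-7, -6,  4/7,  5 , 6,  9]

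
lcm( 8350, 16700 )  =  16700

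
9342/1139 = 9342/1139 = 8.20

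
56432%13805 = 1212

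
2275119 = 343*6633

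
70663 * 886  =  62607418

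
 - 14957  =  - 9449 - 5508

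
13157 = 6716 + 6441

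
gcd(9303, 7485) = 3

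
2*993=1986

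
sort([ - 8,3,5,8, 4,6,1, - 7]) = [ - 8 , - 7, 1, 3, 4, 5,6, 8 ]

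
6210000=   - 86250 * (-72 )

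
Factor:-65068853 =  - 65068853^1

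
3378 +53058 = 56436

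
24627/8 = 3078 + 3/8  =  3078.38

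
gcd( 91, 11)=1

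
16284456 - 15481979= 802477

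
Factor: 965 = 5^1*193^1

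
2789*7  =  19523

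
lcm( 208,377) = 6032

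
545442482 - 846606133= - 301163651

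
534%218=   98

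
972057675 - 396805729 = 575251946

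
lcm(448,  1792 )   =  1792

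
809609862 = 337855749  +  471754113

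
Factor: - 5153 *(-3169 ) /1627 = 16329857/1627 = 1627^( - 1) * 3169^1 * 5153^1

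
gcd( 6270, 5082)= 66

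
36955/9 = 36955/9   =  4106.11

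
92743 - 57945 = 34798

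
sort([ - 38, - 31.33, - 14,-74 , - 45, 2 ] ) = [-74, - 45, - 38, - 31.33, - 14, 2]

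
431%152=127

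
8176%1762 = 1128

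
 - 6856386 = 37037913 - 43894299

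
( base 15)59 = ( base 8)124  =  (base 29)2q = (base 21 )40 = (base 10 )84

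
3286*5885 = 19338110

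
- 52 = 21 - 73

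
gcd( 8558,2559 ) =1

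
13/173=13/173 = 0.08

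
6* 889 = 5334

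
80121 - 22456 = 57665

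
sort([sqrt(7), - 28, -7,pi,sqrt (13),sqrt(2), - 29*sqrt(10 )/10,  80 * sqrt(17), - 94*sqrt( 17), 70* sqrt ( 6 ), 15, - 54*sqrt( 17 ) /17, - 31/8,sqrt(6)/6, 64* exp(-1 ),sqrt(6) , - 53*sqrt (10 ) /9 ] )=[- 94*sqrt( 17) , - 28, - 53 * sqrt( 10)/9, - 54 * sqrt(17)/17 , - 29*sqrt(10) /10, - 7, - 31/8 , sqrt( 6)/6 , sqrt(2) , sqrt(6 ), sqrt( 7) , pi, sqrt(13),15, 64*exp ( - 1),70 * sqrt( 6),80 * sqrt(17)]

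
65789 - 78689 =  - 12900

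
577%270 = 37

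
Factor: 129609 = 3^2*14401^1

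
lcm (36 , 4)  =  36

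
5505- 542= 4963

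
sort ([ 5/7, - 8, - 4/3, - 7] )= [-8,  -  7, - 4/3,5/7] 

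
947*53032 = 50221304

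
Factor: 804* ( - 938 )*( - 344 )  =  259428288 = 2^6*3^1 *7^1*43^1*67^2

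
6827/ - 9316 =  - 6827/9316 = - 0.73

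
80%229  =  80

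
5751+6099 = 11850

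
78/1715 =78/1715 = 0.05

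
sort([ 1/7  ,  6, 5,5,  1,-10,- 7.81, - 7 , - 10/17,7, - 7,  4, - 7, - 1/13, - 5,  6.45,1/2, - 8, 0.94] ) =[ - 10,-8,  -  7.81, - 7, - 7, - 7 , - 5, - 10/17, - 1/13, 1/7,1/2 , 0.94, 1,  4 , 5, 5,  6,6.45, 7]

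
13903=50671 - 36768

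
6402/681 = 2134/227 = 9.40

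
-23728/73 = -326+70/73= -325.04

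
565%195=175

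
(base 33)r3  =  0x37e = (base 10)894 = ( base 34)QA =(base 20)24E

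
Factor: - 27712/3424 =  - 866/107 = - 2^1*107^( - 1)*433^1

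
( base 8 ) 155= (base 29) 3m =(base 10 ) 109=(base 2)1101101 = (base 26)45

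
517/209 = 47/19 = 2.47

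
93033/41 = 93033/41 = 2269.10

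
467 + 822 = 1289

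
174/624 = 29/104 =0.28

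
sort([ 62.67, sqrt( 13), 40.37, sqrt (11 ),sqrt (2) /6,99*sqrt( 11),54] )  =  [ sqrt( 2)/6, sqrt(11), sqrt(13), 40.37,54, 62.67, 99*sqrt( 11)] 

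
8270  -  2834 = 5436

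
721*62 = 44702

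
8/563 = 8/563 = 0.01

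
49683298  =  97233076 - 47549778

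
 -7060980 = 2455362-9516342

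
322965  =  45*7177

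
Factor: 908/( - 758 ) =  - 2^1*227^1*379^(-1 )  =  - 454/379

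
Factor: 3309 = 3^1*1103^1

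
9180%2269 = 104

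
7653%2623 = 2407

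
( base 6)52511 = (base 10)7099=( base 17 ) 179a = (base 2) 1101110111011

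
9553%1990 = 1593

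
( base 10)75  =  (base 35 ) 25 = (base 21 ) 3c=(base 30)2F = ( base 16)4b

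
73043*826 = 60333518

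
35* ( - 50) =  - 1750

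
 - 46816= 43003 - 89819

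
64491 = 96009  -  31518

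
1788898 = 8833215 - 7044317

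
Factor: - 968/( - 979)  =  88/89 = 2^3*11^1*89^( - 1)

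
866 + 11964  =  12830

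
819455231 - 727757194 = 91698037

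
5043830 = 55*91706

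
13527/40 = 13527/40 = 338.18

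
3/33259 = 3/33259 = 0.00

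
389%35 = 4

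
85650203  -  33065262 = 52584941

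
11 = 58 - 47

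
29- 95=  - 66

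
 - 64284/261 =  - 247 + 61/87 = -246.30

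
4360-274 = 4086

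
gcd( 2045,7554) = 1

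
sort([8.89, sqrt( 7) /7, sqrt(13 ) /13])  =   [ sqrt(13)/13,sqrt( 7) /7  ,  8.89 ]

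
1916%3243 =1916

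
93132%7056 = 1404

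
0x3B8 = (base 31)UM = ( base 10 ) 952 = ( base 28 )160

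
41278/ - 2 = - 20639/1 = -20639.00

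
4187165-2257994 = 1929171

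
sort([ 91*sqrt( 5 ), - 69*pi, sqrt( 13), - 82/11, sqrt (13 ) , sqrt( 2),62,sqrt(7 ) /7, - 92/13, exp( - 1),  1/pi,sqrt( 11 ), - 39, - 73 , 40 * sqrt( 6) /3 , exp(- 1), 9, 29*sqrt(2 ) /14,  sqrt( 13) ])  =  [ - 69*pi,-73, - 39, - 82/11, - 92/13 , 1/pi,exp(-1),exp( - 1),  sqrt( 7 ) /7, sqrt(2 ), 29 * sqrt( 2)/14,sqrt( 11),sqrt(13), sqrt( 13),sqrt( 13), 9 , 40*sqrt(6) /3, 62,91*sqrt(5)]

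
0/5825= 0 = 0.00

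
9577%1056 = 73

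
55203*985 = 54374955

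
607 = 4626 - 4019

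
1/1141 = 1/1141 = 0.00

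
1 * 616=616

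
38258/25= 38258/25  =  1530.32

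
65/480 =13/96 = 0.14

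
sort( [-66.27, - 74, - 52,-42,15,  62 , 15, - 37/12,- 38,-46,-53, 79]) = [ - 74, -66.27, - 53,-52 , - 46,-42,  -  38,-37/12, 15,15,62, 79] 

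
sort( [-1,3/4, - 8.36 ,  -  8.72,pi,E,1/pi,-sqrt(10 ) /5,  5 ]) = [  -  8.72, - 8.36, - 1,-sqrt(10)/5,1/pi,3/4,E,pi, 5]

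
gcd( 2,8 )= 2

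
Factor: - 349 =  - 349^1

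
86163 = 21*4103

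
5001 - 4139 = 862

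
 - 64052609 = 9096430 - 73149039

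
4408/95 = 46+2/5 = 46.40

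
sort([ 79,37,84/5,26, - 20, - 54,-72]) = [-72, - 54,-20,  84/5 , 26,37,79 ] 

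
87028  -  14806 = 72222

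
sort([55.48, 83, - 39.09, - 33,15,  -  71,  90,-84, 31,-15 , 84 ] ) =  [ -84 ,-71, - 39.09, - 33 , - 15,15, 31, 55.48, 83, 84,90] 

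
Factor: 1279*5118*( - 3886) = - 2^2*3^1*29^1*67^1*853^1*1279^1 = -25437452892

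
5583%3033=2550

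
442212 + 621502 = 1063714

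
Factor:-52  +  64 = 12 = 2^2*  3^1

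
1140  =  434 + 706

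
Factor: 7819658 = 2^1 * 7^1*11^1* 50777^1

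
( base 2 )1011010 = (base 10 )90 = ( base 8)132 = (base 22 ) 42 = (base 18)50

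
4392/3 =1464 = 1464.00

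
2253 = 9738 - 7485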